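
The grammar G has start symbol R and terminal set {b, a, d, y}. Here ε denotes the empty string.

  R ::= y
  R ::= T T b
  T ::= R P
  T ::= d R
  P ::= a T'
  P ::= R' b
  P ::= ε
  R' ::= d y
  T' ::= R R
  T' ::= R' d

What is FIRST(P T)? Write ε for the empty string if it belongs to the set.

FIRST(R'): from R'::=d y we get {d}. So FIRST(R') = {d}.
FIRST(P): from P::=a T' we get {a}; from P::=R' b we get {d}; from P::=ε we get {ε}. So FIRST(P) = {ε, a, d}.
FIRST(R): from R::=y we get {y}; from R::=T T b we get {d, y}. So FIRST(R) = {d, y}.
FIRST(T): from T::=R P we get {d, y}; from T::=d R we get {d}. So FIRST(T) = {d, y}.
FIRST(T'): from T'::=R R we get {d, y}; from T'::=R' d we get {d}. So FIRST(T') = {d, y}.
FIRST(P T): take FIRST of each symbol in turn, carrying on past any symbol whose FIRST contains ε; result {a, d, y}.

{a, d, y}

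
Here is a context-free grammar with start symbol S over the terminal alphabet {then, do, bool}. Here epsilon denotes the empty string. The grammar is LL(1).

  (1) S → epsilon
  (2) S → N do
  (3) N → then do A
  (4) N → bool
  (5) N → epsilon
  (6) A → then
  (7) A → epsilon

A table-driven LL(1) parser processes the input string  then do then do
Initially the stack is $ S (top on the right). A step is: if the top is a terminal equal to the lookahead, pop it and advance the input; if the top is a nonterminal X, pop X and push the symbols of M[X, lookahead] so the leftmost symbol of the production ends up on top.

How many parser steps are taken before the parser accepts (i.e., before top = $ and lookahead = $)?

     Stack           Input              Action
  1  $ S             then do then do $  expand S → N do
  2  $ do N          then do then do $  expand N → then do A
  3  $ do A do then  then do then do $  match then
  4  $ do A do       do then do $       match do
  5  $ do A          then do $          expand A → then
  6  $ do then       then do $          match then
  7  $ do            do $               match do
Accept reached after 7 steps.

7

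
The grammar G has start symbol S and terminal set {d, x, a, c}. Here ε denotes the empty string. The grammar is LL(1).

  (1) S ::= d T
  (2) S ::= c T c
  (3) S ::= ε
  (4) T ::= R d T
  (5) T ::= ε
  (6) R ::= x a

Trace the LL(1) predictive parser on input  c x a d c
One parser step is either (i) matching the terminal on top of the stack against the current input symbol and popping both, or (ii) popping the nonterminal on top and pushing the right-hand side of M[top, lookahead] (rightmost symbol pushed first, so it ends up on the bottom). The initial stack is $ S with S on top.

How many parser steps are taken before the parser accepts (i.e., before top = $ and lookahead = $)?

     Stack        Input        Action
  1  $ S          c x a d c $  expand S ::= c T c
  2  $ c T c      c x a d c $  match c
  3  $ c T        x a d c $    expand T ::= R d T
  4  $ c T d R    x a d c $    expand R ::= x a
  5  $ c T d a x  x a d c $    match x
  6  $ c T d a    a d c $      match a
  7  $ c T d      d c $        match d
  8  $ c T        c $          expand T ::= ε
  9  $ c          c $          match c
Accept reached after 9 steps.

9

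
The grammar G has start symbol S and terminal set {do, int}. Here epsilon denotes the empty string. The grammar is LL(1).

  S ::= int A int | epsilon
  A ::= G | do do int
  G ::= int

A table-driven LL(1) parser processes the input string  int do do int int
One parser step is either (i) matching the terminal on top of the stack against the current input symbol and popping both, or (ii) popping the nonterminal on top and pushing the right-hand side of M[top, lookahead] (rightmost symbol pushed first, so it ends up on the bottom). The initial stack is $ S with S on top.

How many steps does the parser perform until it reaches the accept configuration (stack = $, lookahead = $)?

step 1: stack=$ S  input=int do do int int $  — expand S ::= int A int
step 2: stack=$ int A int  input=int do do int int $  — match int
step 3: stack=$ int A  input=do do int int $  — expand A ::= do do int
step 4: stack=$ int int do do  input=do do int int $  — match do
step 5: stack=$ int int do  input=do int int $  — match do
step 6: stack=$ int int  input=int int $  — match int
step 7: stack=$ int  input=int $  — match int
Accept reached after 7 steps.

7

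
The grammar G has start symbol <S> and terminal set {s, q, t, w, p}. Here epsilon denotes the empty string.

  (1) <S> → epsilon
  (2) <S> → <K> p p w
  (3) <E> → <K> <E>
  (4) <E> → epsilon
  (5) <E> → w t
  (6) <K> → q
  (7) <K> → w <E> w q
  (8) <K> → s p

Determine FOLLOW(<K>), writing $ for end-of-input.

FIRST(<K>): from <K>→q we get {q}; from <K>→w <E> w q we get {w}; from <K>→s p we get {s}. So FIRST(<K>) = {q, s, w}.
FIRST(<S>): from <S>→epsilon we get {epsilon}; from <S>→<K> p p w we get {q, s, w}. So FIRST(<S>) = {epsilon, q, s, w}.
FIRST(<E>): from <E>→<K> <E> we get {q, s, w}; from <E>→epsilon we get {epsilon}; from <E>→w t we get {w}. So FIRST(<E>) = {epsilon, q, s, w}.
FOLLOW(<S>) includes $ since <S> is the start symbol.
FOLLOW(<S>): <S> appears on no right-hand side. Thus FOLLOW(<S>) = {$}.
FOLLOW(<E>): in <E>→<K> <E>, the suffix after <E> is empty (adds nothing new); in <K>→w <E> w q, <E> is followed by w q with FIRST {w}. Thus FOLLOW(<E>) = {w}.
FOLLOW(<K>): in <S>→<K> p p w, <K> is followed by p p w with FIRST {p}; in <E>→<K> <E>, <K> is followed by <E> with FIRST {epsilon, q, s, w}; in <E>→<K> <E>, the suffix after <K> is nullable, so FOLLOW(<K>) ⊇ FOLLOW(<E>) = {w}. Thus FOLLOW(<K>) = {p, q, s, w}.

{p, q, s, w}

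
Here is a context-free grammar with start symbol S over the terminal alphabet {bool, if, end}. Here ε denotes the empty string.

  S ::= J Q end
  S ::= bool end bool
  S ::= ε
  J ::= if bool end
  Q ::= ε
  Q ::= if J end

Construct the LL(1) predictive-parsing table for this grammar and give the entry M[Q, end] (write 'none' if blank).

FIRST(J) = {if}
FIRST(Q) = {ε, if}
FIRST(S) = {ε, bool, if}  (via J Q end)
FOLLOW(S) includes $ since S is the start symbol.
FOLLOW(Q): in S::=J Q end, Q is followed by end with FIRST {end}. Thus FOLLOW(Q) = {end}.
For Q ::= ε: FIRST(ε) = {ε}, so it goes in M[Q, t] for t ∈ {}; since ε ∈ FIRST, also for every t ∈ FOLLOW(Q) = {end}.
For Q ::= if J end: FIRST(if J end) = {if}, so it goes in M[Q, t] for t ∈ {if}.

Q ::= ε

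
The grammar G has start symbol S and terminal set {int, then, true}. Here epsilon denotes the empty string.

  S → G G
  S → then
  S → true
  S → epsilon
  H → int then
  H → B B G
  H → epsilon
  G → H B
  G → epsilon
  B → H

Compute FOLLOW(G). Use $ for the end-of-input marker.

FIRST(S): from S→G G we get {epsilon, int}; from S→then we get {then}; from S→true we get {true}; from S→epsilon we get {epsilon}. So FIRST(S) = {epsilon, int, then, true}.
FIRST(H): from H→int then we get {int}; from H→B B G we get {epsilon, int}; from H→epsilon we get {epsilon}. So FIRST(H) = {epsilon, int}.
FIRST(B): from B→H we get {epsilon, int}. So FIRST(B) = {epsilon, int}.
FIRST(G): from G→H B we get {epsilon, int}; from G→epsilon we get {epsilon}. So FIRST(G) = {epsilon, int}.
FOLLOW(S) includes $ since S is the start symbol.
FOLLOW(S): S appears on no right-hand side. Thus FOLLOW(S) = {$}.
FOLLOW(H): in G→H B, H is followed by B with FIRST {epsilon, int}; in G→H B, the suffix after H is nullable, so FOLLOW(H) ⊇ FOLLOW(G) = {$, int}; in B→H, the suffix after H is empty, so FOLLOW(H) ⊇ FOLLOW(B) = {$, int}. Thus FOLLOW(H) = {$, int}.
FOLLOW(G): in S→G G (occurrence 1), G is followed by G with FIRST {epsilon, int}; in S→G G (occurrence 1), the suffix after G is nullable, so FOLLOW(G) ⊇ FOLLOW(S) = {$}; in S→G G (occurrence 2), the suffix after G is empty, so FOLLOW(G) ⊇ FOLLOW(S) = {$}; in H→B B G, the suffix after G is empty, so FOLLOW(G) ⊇ FOLLOW(H) = {$, int}. Thus FOLLOW(G) = {$, int}.
FOLLOW(B): in H→B B G (occurrence 1), B is followed by B G with FIRST {epsilon, int}; in H→B B G (occurrence 1), the suffix after B is nullable, so FOLLOW(B) ⊇ FOLLOW(H) = {$, int}; in H→B B G (occurrence 2), B is followed by G with FIRST {epsilon, int}; in H→B B G (occurrence 2), the suffix after B is nullable, so FOLLOW(B) ⊇ FOLLOW(H) = {$, int}; in G→H B, the suffix after B is empty, so FOLLOW(B) ⊇ FOLLOW(G) = {$, int}. Thus FOLLOW(B) = {$, int}.

{$, int}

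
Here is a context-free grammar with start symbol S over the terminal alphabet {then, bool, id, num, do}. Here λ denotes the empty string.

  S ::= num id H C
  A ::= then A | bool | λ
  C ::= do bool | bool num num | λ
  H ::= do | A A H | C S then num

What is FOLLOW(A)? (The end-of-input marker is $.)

{bool, do, num, then}

FIRST(S) = {num}
FIRST(A) = {λ, bool, then}
FIRST(C) = {λ, bool, do}
FIRST(H) = {bool, do, num, then}  (via A A H, C S then num)
FOLLOW(S) includes $ since S is the start symbol.
FOLLOW(S): in H::=C S then num, S is followed by then num with FIRST {then}. Thus FOLLOW(S) = {$, then}.
FOLLOW(A): in A::=then A, the suffix after A is empty (adds nothing new); in H::=A A H (occurrence 1), A is followed by A H with FIRST {bool, do, num, then}; in H::=A A H (occurrence 2), A is followed by H with FIRST {bool, do, num, then}. Thus FOLLOW(A) = {bool, do, num, then}.
FOLLOW(C): in S::=num id H C, the suffix after C is empty, so FOLLOW(C) ⊇ FOLLOW(S) = {$, then}; in H::=C S then num, C is followed by S then num with FIRST {num}. Thus FOLLOW(C) = {$, num, then}.
FOLLOW(H): in S::=num id H C, H is followed by C with FIRST {λ, bool, do}; in S::=num id H C, the suffix after H is nullable, so FOLLOW(H) ⊇ FOLLOW(S) = {$, then}; in H::=A A H, the suffix after H is empty (adds nothing new). Thus FOLLOW(H) = {$, bool, do, then}.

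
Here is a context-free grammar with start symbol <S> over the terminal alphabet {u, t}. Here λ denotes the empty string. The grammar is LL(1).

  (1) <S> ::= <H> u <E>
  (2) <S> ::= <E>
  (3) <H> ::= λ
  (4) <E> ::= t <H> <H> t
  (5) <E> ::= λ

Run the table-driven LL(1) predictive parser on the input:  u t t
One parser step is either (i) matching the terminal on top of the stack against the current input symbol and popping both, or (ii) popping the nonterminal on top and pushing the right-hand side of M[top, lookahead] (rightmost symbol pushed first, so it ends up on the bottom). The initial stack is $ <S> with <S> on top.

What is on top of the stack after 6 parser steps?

<H>

     Stack          Input    Action
  1  $ <S>          u t t $  expand <S> ::= <H> u <E>
  2  $ <E> u <H>    u t t $  expand <H> ::= λ
  3  $ <E> u        u t t $  match u
  4  $ <E>          t t $    expand <E> ::= t <H> <H> t
  5  $ t <H> <H> t  t t $    match t
  6  $ t <H> <H>    t $      expand <H> ::= λ
Stack after step 6: $ t <H> (top = <H>).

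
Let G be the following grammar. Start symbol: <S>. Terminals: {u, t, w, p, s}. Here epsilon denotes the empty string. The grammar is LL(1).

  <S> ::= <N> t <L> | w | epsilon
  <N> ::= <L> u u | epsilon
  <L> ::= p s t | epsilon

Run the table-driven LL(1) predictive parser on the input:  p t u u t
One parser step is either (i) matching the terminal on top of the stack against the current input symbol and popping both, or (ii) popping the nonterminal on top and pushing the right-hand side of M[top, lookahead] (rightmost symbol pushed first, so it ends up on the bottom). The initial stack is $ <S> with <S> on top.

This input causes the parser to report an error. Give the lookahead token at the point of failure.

     Stack              Input        Action
  1  $ <S>              p t u u t $  expand <S> ::= <N> t <L>
  2  $ <L> t <N>        p t u u t $  expand <N> ::= <L> u u
  3  $ <L> t u u <L>    p t u u t $  expand <L> ::= p s t
  4  $ <L> t u u t s p  p t u u t $  match p
  5  $ <L> t u u t s    t u u t $    error: top is terminal s but lookahead is t

t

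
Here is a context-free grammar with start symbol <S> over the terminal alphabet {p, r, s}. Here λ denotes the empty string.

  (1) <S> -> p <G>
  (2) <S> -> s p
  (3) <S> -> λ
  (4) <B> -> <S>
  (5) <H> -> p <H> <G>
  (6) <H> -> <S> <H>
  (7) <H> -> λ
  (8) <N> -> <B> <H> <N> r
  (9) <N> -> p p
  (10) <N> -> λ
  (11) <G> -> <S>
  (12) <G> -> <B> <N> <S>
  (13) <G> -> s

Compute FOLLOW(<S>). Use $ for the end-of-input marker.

FIRST(<S>): from <S>->p <G> we get {p}; from <S>->s p we get {s}; from <S>->λ we get {λ}. So FIRST(<S>) = {λ, p, s}.
FIRST(<B>): from <B>-><S> we get {λ, p, s}. So FIRST(<B>) = {λ, p, s}.
FIRST(<H>): from <H>->p <H> <G> we get {p}; from <H>-><S> <H> we get {λ, p, s}; from <H>->λ we get {λ}. So FIRST(<H>) = {λ, p, s}.
FIRST(<N>): from <N>-><B> <H> <N> r we get {p, r, s}; from <N>->p p we get {p}; from <N>->λ we get {λ}. So FIRST(<N>) = {λ, p, r, s}.
FIRST(<G>): from <G>-><S> we get {λ, p, s}; from <G>-><B> <N> <S> we get {λ, p, r, s}; from <G>->s we get {s}. So FIRST(<G>) = {λ, p, r, s}.
FOLLOW(<S>) includes $ since <S> is the start symbol.
FOLLOW(<H>): in <H>->p <H> <G>, <H> is followed by <G> with FIRST {λ, p, r, s}; in <H>->p <H> <G>, the suffix after <H> is nullable (adds nothing new); in <H>-><S> <H>, the suffix after <H> is empty (adds nothing new); in <N>-><B> <H> <N> r, <H> is followed by <N> r with FIRST {p, r, s}. Thus FOLLOW(<H>) = {p, r, s}.
FOLLOW(<S>): in <B>-><S>, the suffix after <S> is empty, so FOLLOW(<S>) ⊇ FOLLOW(<B>) = {$, p, r, s}; in <H>-><S> <H>, <S> is followed by <H> with FIRST {λ, p, s}; in <H>-><S> <H>, the suffix after <S> is nullable, so FOLLOW(<S>) ⊇ FOLLOW(<H>) = {p, r, s}; in <G>-><S>, the suffix after <S> is empty, so FOLLOW(<S>) ⊇ FOLLOW(<G>) = {$, p, r, s}; in <G>-><B> <N> <S>, the suffix after <S> is empty, so FOLLOW(<S>) ⊇ FOLLOW(<G>) = {$, p, r, s}. Thus FOLLOW(<S>) = {$, p, r, s}.
FOLLOW(<G>): in <S>->p <G>, the suffix after <G> is empty, so FOLLOW(<G>) ⊇ FOLLOW(<S>) = {$, p, r, s}; in <H>->p <H> <G>, the suffix after <G> is empty, so FOLLOW(<G>) ⊇ FOLLOW(<H>) = {p, r, s}. Thus FOLLOW(<G>) = {$, p, r, s}.
FOLLOW(<B>): in <N>-><B> <H> <N> r, <B> is followed by <H> <N> r with FIRST {p, r, s}; in <G>-><B> <N> <S>, <B> is followed by <N> <S> with FIRST {λ, p, r, s}; in <G>-><B> <N> <S>, the suffix after <B> is nullable, so FOLLOW(<B>) ⊇ FOLLOW(<G>) = {$, p, r, s}. Thus FOLLOW(<B>) = {$, p, r, s}.
FOLLOW(<N>): in <N>-><B> <H> <N> r, <N> is followed by r with FIRST {r}; in <G>-><B> <N> <S>, <N> is followed by <S> with FIRST {λ, p, s}; in <G>-><B> <N> <S>, the suffix after <N> is nullable, so FOLLOW(<N>) ⊇ FOLLOW(<G>) = {$, p, r, s}. Thus FOLLOW(<N>) = {$, p, r, s}.

{$, p, r, s}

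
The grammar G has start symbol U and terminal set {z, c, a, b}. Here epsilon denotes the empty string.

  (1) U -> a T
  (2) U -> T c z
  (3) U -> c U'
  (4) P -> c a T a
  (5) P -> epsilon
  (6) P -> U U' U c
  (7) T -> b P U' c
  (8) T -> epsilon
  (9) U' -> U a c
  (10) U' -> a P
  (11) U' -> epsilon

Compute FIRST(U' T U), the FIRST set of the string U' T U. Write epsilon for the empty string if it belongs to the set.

{a, b, c}

FIRST(T): from T->b P U' c we get {b}; from T->epsilon we get {epsilon}. So FIRST(T) = {epsilon, b}.
FIRST(U): from U->a T we get {a}; from U->T c z we get {b, c}; from U->c U' we get {c}. So FIRST(U) = {a, b, c}.
FIRST(P): from P->c a T a we get {c}; from P->epsilon we get {epsilon}; from P->U U' U c we get {a, b, c}. So FIRST(P) = {epsilon, a, b, c}.
FIRST(U'): from U'->U a c we get {a, b, c}; from U'->a P we get {a}; from U'->epsilon we get {epsilon}. So FIRST(U') = {epsilon, a, b, c}.
FIRST(U' T U): take FIRST of each symbol in turn, carrying on past any symbol whose FIRST contains epsilon; result {a, b, c}.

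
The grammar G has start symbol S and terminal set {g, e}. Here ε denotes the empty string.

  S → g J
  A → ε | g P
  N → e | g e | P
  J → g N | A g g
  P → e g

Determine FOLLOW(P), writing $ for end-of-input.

{$, g}

FIRST(S): from S→g J we get {g}. So FIRST(S) = {g}.
FIRST(A): from A→ε we get {ε}; from A→g P we get {g}. So FIRST(A) = {ε, g}.
FIRST(P): from P→e g we get {e}. So FIRST(P) = {e}.
FIRST(N): from N→e we get {e}; from N→g e we get {g}; from N→P we get {e}. So FIRST(N) = {e, g}.
FIRST(J): from J→g N we get {g}; from J→A g g we get {g}. So FIRST(J) = {g}.
FOLLOW(S) includes $ since S is the start symbol.
FOLLOW(S): S appears on no right-hand side. Thus FOLLOW(S) = {$}.
FOLLOW(A): in J→A g g, A is followed by g g with FIRST {g}. Thus FOLLOW(A) = {g}.
FOLLOW(J): in S→g J, the suffix after J is empty, so FOLLOW(J) ⊇ FOLLOW(S) = {$}. Thus FOLLOW(J) = {$}.
FOLLOW(N): in J→g N, the suffix after N is empty, so FOLLOW(N) ⊇ FOLLOW(J) = {$}. Thus FOLLOW(N) = {$}.
FOLLOW(P): in A→g P, the suffix after P is empty, so FOLLOW(P) ⊇ FOLLOW(A) = {g}; in N→P, the suffix after P is empty, so FOLLOW(P) ⊇ FOLLOW(N) = {$}. Thus FOLLOW(P) = {$, g}.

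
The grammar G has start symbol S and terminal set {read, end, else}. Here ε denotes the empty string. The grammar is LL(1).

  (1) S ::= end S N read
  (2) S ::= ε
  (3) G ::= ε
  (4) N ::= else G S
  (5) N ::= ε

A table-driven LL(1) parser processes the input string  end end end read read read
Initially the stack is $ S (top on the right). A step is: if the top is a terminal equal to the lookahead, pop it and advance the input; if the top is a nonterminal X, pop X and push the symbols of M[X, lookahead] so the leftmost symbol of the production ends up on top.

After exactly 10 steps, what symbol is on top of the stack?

step 1: stack=$ S  input=end end end read read read $  — expand S ::= end S N read
step 2: stack=$ read N S end  input=end end end read read read $  — match end
step 3: stack=$ read N S  input=end end read read read $  — expand S ::= end S N read
step 4: stack=$ read N read N S end  input=end end read read read $  — match end
step 5: stack=$ read N read N S  input=end read read read $  — expand S ::= end S N read
step 6: stack=$ read N read N read N S end  input=end read read read $  — match end
step 7: stack=$ read N read N read N S  input=read read read $  — expand S ::= ε
step 8: stack=$ read N read N read N  input=read read read $  — expand N ::= ε
step 9: stack=$ read N read N read  input=read read read $  — match read
step 10: stack=$ read N read N  input=read read $  — expand N ::= ε
Stack after step 10: $ read N read (top = read).

read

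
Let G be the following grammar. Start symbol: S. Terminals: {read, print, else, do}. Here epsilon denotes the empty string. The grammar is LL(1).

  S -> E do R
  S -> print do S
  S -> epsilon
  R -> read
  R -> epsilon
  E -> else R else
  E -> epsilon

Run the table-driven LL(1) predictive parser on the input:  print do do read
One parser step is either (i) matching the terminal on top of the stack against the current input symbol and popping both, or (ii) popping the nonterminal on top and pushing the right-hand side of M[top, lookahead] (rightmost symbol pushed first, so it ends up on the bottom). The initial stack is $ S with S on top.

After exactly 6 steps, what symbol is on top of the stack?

step 1: stack=$ S  input=print do do read $  — expand S -> print do S
step 2: stack=$ S do print  input=print do do read $  — match print
step 3: stack=$ S do  input=do do read $  — match do
step 4: stack=$ S  input=do read $  — expand S -> E do R
step 5: stack=$ R do E  input=do read $  — expand E -> epsilon
step 6: stack=$ R do  input=do read $  — match do
Stack after step 6: $ R (top = R).

R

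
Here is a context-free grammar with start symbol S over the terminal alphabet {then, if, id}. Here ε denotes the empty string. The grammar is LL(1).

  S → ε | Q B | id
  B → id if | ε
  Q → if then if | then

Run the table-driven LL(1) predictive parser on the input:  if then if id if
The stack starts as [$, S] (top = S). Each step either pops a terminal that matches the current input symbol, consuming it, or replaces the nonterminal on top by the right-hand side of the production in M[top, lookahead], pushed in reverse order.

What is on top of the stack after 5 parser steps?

step 1: stack=$ S  input=if then if id if $  — expand S → Q B
step 2: stack=$ B Q  input=if then if id if $  — expand Q → if then if
step 3: stack=$ B if then if  input=if then if id if $  — match if
step 4: stack=$ B if then  input=then if id if $  — match then
step 5: stack=$ B if  input=if id if $  — match if
Stack after step 5: $ B (top = B).

B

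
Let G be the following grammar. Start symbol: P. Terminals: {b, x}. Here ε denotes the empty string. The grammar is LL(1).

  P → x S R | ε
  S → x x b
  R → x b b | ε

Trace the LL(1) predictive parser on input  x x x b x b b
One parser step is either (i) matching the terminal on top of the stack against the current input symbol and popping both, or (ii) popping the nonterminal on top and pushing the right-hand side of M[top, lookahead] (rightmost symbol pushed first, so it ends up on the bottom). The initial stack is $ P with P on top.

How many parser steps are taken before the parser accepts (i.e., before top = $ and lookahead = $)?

step 1: stack=$ P  input=x x x b x b b $  — expand P → x S R
step 2: stack=$ R S x  input=x x x b x b b $  — match x
step 3: stack=$ R S  input=x x b x b b $  — expand S → x x b
step 4: stack=$ R b x x  input=x x b x b b $  — match x
step 5: stack=$ R b x  input=x b x b b $  — match x
step 6: stack=$ R b  input=b x b b $  — match b
step 7: stack=$ R  input=x b b $  — expand R → x b b
step 8: stack=$ b b x  input=x b b $  — match x
step 9: stack=$ b b  input=b b $  — match b
step 10: stack=$ b  input=b $  — match b
Accept reached after 10 steps.

10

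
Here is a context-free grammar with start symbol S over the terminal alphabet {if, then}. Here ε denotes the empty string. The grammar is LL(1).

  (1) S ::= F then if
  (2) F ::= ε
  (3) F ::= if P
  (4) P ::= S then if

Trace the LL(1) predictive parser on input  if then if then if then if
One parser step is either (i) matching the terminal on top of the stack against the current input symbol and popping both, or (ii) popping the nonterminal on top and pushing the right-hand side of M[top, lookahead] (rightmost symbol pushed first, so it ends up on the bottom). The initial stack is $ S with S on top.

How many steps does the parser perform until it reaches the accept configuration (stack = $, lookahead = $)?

      Stack                        Input                         Action
   1  $ S                          if then if then if then if $  expand S ::= F then if
   2  $ if then F                  if then if then if then if $  expand F ::= if P
   3  $ if then P if               if then if then if then if $  match if
   4  $ if then P                  then if then if then if $     expand P ::= S then if
   5  $ if then if then S          then if then if then if $     expand S ::= F then if
   6  $ if then if then if then F  then if then if then if $     expand F ::= ε
   7  $ if then if then if then    then if then if then if $     match then
   8  $ if then if then if         if then if then if $          match if
   9  $ if then if then            then if then if $             match then
  10  $ if then if                 if then if $                  match if
  11  $ if then                    then if $                     match then
  12  $ if                         if $                          match if
Accept reached after 12 steps.

12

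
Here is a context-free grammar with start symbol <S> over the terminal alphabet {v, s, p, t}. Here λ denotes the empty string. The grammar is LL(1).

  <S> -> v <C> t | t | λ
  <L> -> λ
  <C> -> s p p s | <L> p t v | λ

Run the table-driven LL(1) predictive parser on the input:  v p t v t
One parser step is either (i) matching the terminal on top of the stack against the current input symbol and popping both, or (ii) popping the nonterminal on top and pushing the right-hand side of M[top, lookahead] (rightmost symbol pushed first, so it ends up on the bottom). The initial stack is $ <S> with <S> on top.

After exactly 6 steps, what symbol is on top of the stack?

     Stack          Input        Action
  1  $ <S>          v p t v t $  expand <S> -> v <C> t
  2  $ t <C> v      v p t v t $  match v
  3  $ t <C>        p t v t $    expand <C> -> <L> p t v
  4  $ t v t p <L>  p t v t $    expand <L> -> λ
  5  $ t v t p      p t v t $    match p
  6  $ t v t        t v t $      match t
Stack after step 6: $ t v (top = v).

v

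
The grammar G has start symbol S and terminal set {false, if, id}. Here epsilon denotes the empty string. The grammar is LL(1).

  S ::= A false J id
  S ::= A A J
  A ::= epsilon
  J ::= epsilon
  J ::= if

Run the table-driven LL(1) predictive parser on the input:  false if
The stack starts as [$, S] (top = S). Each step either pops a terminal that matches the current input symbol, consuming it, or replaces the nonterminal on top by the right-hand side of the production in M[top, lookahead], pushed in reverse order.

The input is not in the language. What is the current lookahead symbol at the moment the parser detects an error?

step 1: stack=$ S  input=false if $  — expand S ::= A false J id
step 2: stack=$ id J false A  input=false if $  — expand A ::= epsilon
step 3: stack=$ id J false  input=false if $  — match false
step 4: stack=$ id J  input=if $  — expand J ::= if
step 5: stack=$ id if  input=if $  — match if
step 6: stack=$ id  input=$  — error: top is terminal id but lookahead is $

$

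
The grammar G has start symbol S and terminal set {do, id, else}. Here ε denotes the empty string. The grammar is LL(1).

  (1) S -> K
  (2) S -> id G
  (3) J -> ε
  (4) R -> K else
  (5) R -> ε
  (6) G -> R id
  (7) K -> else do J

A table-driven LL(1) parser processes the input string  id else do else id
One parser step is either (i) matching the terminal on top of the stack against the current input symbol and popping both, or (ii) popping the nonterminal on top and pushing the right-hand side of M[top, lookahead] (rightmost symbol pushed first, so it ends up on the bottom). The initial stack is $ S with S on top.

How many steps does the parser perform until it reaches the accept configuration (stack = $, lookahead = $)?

10

step 1: stack=$ S  input=id else do else id $  — expand S -> id G
step 2: stack=$ G id  input=id else do else id $  — match id
step 3: stack=$ G  input=else do else id $  — expand G -> R id
step 4: stack=$ id R  input=else do else id $  — expand R -> K else
step 5: stack=$ id else K  input=else do else id $  — expand K -> else do J
step 6: stack=$ id else J do else  input=else do else id $  — match else
step 7: stack=$ id else J do  input=do else id $  — match do
step 8: stack=$ id else J  input=else id $  — expand J -> ε
step 9: stack=$ id else  input=else id $  — match else
step 10: stack=$ id  input=id $  — match id
Accept reached after 10 steps.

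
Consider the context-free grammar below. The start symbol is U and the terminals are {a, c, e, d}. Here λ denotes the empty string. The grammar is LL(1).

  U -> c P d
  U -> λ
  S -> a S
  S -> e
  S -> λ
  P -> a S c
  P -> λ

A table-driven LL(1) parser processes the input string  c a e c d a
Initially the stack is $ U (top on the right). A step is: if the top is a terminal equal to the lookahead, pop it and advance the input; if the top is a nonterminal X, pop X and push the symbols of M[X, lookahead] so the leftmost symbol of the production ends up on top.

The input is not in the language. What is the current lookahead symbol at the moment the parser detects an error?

a

     Stack      Input          Action
  1  $ U        c a e c d a $  expand U -> c P d
  2  $ d P c    c a e c d a $  match c
  3  $ d P      a e c d a $    expand P -> a S c
  4  $ d c S a  a e c d a $    match a
  5  $ d c S    e c d a $      expand S -> e
  6  $ d c e    e c d a $      match e
  7  $ d c      c d a $        match c
  8  $ d        d a $          match d
  9  $          a $            error: stack empty but input remains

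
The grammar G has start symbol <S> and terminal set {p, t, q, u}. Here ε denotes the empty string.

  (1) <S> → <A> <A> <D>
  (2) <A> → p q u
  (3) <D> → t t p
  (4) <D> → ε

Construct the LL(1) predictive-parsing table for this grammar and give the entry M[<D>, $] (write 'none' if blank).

FIRST(<A>): from <A>→p q u we get {p}. So FIRST(<A>) = {p}.
FIRST(<D>): from <D>→t t p we get {t}; from <D>→ε we get {ε}. So FIRST(<D>) = {ε, t}.
FIRST(<S>): from <S>→<A> <A> <D> we get {p}. So FIRST(<S>) = {p}.
FOLLOW(<S>) includes $ since <S> is the start symbol.
FOLLOW(<S>): <S> appears on no right-hand side. Thus FOLLOW(<S>) = {$}.
FOLLOW(<D>): in <S>→<A> <A> <D>, the suffix after <D> is empty, so FOLLOW(<D>) ⊇ FOLLOW(<S>) = {$}. Thus FOLLOW(<D>) = {$}.
For <D> → t t p: FIRST(t t p) = {t}, so it goes in M[<D>, t] for t ∈ {t}.
For <D> → ε: FIRST(ε) = {ε}, so it goes in M[<D>, t] for t ∈ {}; since ε ∈ FIRST, also for every t ∈ FOLLOW(<D>) = {$}.

<D> → ε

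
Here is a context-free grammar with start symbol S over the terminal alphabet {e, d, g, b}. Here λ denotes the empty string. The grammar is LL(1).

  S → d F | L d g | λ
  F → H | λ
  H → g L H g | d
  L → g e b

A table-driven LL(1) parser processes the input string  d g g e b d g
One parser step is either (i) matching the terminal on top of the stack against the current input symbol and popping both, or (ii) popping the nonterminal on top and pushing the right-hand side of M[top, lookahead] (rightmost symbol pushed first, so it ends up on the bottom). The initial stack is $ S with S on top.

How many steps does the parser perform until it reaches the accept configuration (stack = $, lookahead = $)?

step 1: stack=$ S  input=d g g e b d g $  — expand S → d F
step 2: stack=$ F d  input=d g g e b d g $  — match d
step 3: stack=$ F  input=g g e b d g $  — expand F → H
step 4: stack=$ H  input=g g e b d g $  — expand H → g L H g
step 5: stack=$ g H L g  input=g g e b d g $  — match g
step 6: stack=$ g H L  input=g e b d g $  — expand L → g e b
step 7: stack=$ g H b e g  input=g e b d g $  — match g
step 8: stack=$ g H b e  input=e b d g $  — match e
step 9: stack=$ g H b  input=b d g $  — match b
step 10: stack=$ g H  input=d g $  — expand H → d
step 11: stack=$ g d  input=d g $  — match d
step 12: stack=$ g  input=g $  — match g
Accept reached after 12 steps.

12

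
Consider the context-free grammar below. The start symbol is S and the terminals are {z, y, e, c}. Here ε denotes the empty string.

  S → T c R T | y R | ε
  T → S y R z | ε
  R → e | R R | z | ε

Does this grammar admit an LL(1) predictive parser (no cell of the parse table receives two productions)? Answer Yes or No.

FIRST(S) = {ε, c, y}
FIRST(T) = {ε, c, y}
FIRST(R) = {ε, e, z}
FOLLOW(S) = {$, y}
FOLLOW(T) = {$, c, y}
FOLLOW(R) = {$, c, e, y, z}
Cell M[R, $] receives both R → R R and R → ε — the grammar is not LL(1).

No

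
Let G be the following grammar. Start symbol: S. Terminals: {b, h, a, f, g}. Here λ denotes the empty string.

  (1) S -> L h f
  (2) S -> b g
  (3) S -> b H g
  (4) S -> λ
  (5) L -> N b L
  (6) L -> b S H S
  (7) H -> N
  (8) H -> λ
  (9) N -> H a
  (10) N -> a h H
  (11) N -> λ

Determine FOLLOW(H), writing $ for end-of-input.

{a, b, g, h}

FIRST(S): from S->L h f we get {a, b}; from S->b g we get {b}; from S->b H g we get {b}; from S->λ we get {λ}. So FIRST(S) = {λ, a, b}.
FIRST(L): from L->N b L we get {a, b}; from L->b S H S we get {b}. So FIRST(L) = {a, b}.
FIRST(H): from H->N we get {λ, a}; from H->λ we get {λ}. So FIRST(H) = {λ, a}.
FIRST(N): from N->H a we get {a}; from N->a h H we get {a}; from N->λ we get {λ}. So FIRST(N) = {λ, a}.
FOLLOW(S) includes $ since S is the start symbol.
FOLLOW(L): in S->L h f, L is followed by h f with FIRST {h}; in L->N b L, the suffix after L is empty (adds nothing new). Thus FOLLOW(L) = {h}.
FOLLOW(S): in L->b S H S (occurrence 1), S is followed by H S with FIRST {λ, a, b}; in L->b S H S (occurrence 1), the suffix after S is nullable, so FOLLOW(S) ⊇ FOLLOW(L) = {h}; in L->b S H S (occurrence 2), the suffix after S is empty, so FOLLOW(S) ⊇ FOLLOW(L) = {h}. Thus FOLLOW(S) = {$, a, b, h}.
FOLLOW(H): in S->b H g, H is followed by g with FIRST {g}; in L->b S H S, H is followed by S with FIRST {λ, a, b}; in L->b S H S, the suffix after H is nullable, so FOLLOW(H) ⊇ FOLLOW(L) = {h}; in N->H a, H is followed by a with FIRST {a}; in N->a h H, the suffix after H is empty, so FOLLOW(H) ⊇ FOLLOW(N) = {a, b, g, h}. Thus FOLLOW(H) = {a, b, g, h}.
FOLLOW(N): in L->N b L, N is followed by b L with FIRST {b}; in H->N, the suffix after N is empty, so FOLLOW(N) ⊇ FOLLOW(H) = {a, b, g, h}. Thus FOLLOW(N) = {a, b, g, h}.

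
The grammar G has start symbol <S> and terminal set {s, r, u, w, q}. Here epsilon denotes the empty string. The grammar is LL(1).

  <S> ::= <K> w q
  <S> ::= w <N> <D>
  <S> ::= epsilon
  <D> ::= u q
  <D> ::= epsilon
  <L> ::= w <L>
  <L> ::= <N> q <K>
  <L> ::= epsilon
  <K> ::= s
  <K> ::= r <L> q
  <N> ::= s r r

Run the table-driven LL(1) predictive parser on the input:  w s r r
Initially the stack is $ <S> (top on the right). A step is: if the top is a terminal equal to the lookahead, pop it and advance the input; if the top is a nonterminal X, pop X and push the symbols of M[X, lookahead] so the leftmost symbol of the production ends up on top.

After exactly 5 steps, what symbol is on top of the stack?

     Stack        Input      Action
  1  $ <S>        w s r r $  expand <S> ::= w <N> <D>
  2  $ <D> <N> w  w s r r $  match w
  3  $ <D> <N>    s r r $    expand <N> ::= s r r
  4  $ <D> r r s  s r r $    match s
  5  $ <D> r r    r r $      match r
Stack after step 5: $ <D> r (top = r).

r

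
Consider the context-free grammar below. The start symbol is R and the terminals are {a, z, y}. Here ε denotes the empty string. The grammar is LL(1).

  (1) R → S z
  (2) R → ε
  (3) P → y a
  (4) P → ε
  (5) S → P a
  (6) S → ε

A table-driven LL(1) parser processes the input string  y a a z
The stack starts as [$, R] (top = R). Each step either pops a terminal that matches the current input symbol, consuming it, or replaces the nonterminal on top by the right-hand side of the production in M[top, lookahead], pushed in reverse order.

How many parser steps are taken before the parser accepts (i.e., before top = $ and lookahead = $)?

7

     Stack      Input      Action
  1  $ R        y a a z $  expand R → S z
  2  $ z S      y a a z $  expand S → P a
  3  $ z a P    y a a z $  expand P → y a
  4  $ z a a y  y a a z $  match y
  5  $ z a a    a a z $    match a
  6  $ z a      a z $      match a
  7  $ z        z $        match z
Accept reached after 7 steps.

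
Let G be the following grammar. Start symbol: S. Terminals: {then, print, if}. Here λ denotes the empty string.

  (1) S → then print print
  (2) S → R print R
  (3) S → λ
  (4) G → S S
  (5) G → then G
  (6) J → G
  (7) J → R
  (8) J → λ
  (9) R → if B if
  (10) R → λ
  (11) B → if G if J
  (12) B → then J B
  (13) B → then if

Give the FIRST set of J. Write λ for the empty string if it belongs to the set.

{λ, if, print, then}

FIRST(R) = {λ, if}
FIRST(B) = {if, then}
FIRST(S) = {λ, if, print, then}  (via R print R)
FIRST(G) = {λ, if, print, then}  (via S S)
FIRST(J) = {λ, if, print, then}  (via G, R)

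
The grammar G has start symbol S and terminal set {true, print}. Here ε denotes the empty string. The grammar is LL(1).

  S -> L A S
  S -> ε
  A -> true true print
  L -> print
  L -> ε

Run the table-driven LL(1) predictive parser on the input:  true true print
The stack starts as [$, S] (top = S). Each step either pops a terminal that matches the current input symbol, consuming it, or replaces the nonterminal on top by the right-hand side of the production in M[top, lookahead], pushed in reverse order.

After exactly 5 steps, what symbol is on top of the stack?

     Stack                Input              Action
  1  $ S                  true true print $  expand S -> L A S
  2  $ S A L              true true print $  expand L -> ε
  3  $ S A                true true print $  expand A -> true true print
  4  $ S print true true  true true print $  match true
  5  $ S print true       true print $       match true
Stack after step 5: $ S print (top = print).

print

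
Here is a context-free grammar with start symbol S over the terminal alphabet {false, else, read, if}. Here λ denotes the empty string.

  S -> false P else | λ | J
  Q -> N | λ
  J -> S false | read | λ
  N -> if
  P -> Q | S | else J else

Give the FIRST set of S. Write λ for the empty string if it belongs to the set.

FIRST(N): from N->if we get {if}. So FIRST(N) = {if}.
FIRST(Q): from Q->N we get {if}; from Q->λ we get {λ}. So FIRST(Q) = {λ, if}.
FIRST(S): from S->false P else we get {false}; from S->λ we get {λ}; from S->J we get {λ, false, read}. So FIRST(S) = {λ, false, read}.
FIRST(J): from J->S false we get {false, read}; from J->read we get {read}; from J->λ we get {λ}. So FIRST(J) = {λ, false, read}.
FIRST(P): from P->Q we get {λ, if}; from P->S we get {λ, false, read}; from P->else J else we get {else}. So FIRST(P) = {λ, else, false, if, read}.

{λ, false, read}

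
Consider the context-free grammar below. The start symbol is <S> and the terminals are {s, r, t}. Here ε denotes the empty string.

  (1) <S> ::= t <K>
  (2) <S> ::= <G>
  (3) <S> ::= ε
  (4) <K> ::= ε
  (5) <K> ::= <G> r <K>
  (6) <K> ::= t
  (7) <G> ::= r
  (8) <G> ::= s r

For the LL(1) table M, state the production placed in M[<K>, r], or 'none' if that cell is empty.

<K> ::= <G> r <K>

FIRST(<G>): from <G>::=r we get {r}; from <G>::=s r we get {s}. So FIRST(<G>) = {r, s}.
FIRST(<S>): from <S>::=t <K> we get {t}; from <S>::=<G> we get {r, s}; from <S>::=ε we get {ε}. So FIRST(<S>) = {ε, r, s, t}.
FIRST(<K>): from <K>::=ε we get {ε}; from <K>::=<G> r <K> we get {r, s}; from <K>::=t we get {t}. So FIRST(<K>) = {ε, r, s, t}.
FOLLOW(<S>) includes $ since <S> is the start symbol.
FOLLOW(<S>): <S> appears on no right-hand side. Thus FOLLOW(<S>) = {$}.
FOLLOW(<K>): in <S>::=t <K>, the suffix after <K> is empty, so FOLLOW(<K>) ⊇ FOLLOW(<S>) = {$}; in <K>::=<G> r <K>, the suffix after <K> is empty (adds nothing new). Thus FOLLOW(<K>) = {$}.
For <K> ::= ε: FIRST(ε) = {ε}, so it goes in M[<K>, t] for t ∈ {}; since ε ∈ FIRST, also for every t ∈ FOLLOW(<K>) = {$}.
For <K> ::= <G> r <K>: FIRST(<G> r <K>) = {r, s}, so it goes in M[<K>, t] for t ∈ {r, s}.
For <K> ::= t: FIRST(t) = {t}, so it goes in M[<K>, t] for t ∈ {t}.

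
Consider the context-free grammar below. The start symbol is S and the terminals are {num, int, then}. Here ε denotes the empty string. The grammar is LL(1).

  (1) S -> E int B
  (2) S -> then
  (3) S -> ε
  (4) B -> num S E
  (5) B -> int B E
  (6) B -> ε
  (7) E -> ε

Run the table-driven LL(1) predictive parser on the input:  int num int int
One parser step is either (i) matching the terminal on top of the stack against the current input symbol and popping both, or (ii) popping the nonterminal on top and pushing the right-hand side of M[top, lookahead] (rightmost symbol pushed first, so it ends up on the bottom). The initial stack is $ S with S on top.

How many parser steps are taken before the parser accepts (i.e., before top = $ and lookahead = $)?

step 1: stack=$ S  input=int num int int $  — expand S -> E int B
step 2: stack=$ B int E  input=int num int int $  — expand E -> ε
step 3: stack=$ B int  input=int num int int $  — match int
step 4: stack=$ B  input=num int int $  — expand B -> num S E
step 5: stack=$ E S num  input=num int int $  — match num
step 6: stack=$ E S  input=int int $  — expand S -> E int B
step 7: stack=$ E B int E  input=int int $  — expand E -> ε
step 8: stack=$ E B int  input=int int $  — match int
step 9: stack=$ E B  input=int $  — expand B -> int B E
step 10: stack=$ E E B int  input=int $  — match int
step 11: stack=$ E E B  input=$  — expand B -> ε
step 12: stack=$ E E  input=$  — expand E -> ε
step 13: stack=$ E  input=$  — expand E -> ε
Accept reached after 13 steps.

13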